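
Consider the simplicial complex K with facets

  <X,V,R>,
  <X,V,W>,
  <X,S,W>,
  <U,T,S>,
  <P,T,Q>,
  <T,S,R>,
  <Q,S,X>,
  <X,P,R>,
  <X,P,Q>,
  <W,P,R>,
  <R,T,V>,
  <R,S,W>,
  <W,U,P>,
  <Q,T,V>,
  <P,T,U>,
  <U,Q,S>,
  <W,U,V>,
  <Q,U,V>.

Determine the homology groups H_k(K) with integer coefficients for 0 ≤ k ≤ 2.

H_0 ≅ Z,  H_1 ≅ Z × Z/2,  H_2 = 0.

We work with the vertex ordering P < Q < R < S < T < U < V < W < X. The simplices of K, each written with vertices in increasing order, are:

  0-simplices (9): P, Q, R, S, T, U, V, W, X
  1-simplices (27): PQ, PR, PT, PU, PW, PX, QS, QT, QU, QV, QX, RS, RT, RV, RW, RX, ST, SU, SW, SX, TU, TV, UV, UW, VW, VX, WX
  2-simplices (18): PQT, PQX, PRW, PRX, PTU, PUW, QSU, QSX, QTV, QUV, RST, RSW, RTV, RVX, STU, SWX, UVW, VWX

so the chain groups are C_0 ≅ Z^9, C_1 ≅ Z^27, C_2 ≅ Z^18.

∂_1: C_1 → C_0 maps an edge to its endpoints' difference, ∂[p,q] = q − p. For instance
  ∂PT = T − P.
As a 9×27 matrix over Z this has rank 8, with invariant factors (1,1,1,1,1,1,1,1).

Boundary ∂_2: C_2 → C_1 acts by ∂[p,q,r] = [q,r] − [p,r] + [p,q]. For instance
  ∂RST = ST − RT + RS,
  ∂UVW = VW − UW + UV.
As a 27×18 matrix over Z this has rank 18, with invariant factors (1,1,1,1,1,1,1,1,1,1,1,1,1,1,1,1,1,2).

Reading off H_k = ker ∂_k / im ∂_{k+1}:

  H_0: rank C_0 − rank ∂_1 = 9 − 8 = 1, and the invariant factors of ∂_1 are all 1, so H_0 ≅ Z.
  H_1: rank ker ∂_1 − rank ∂_2 = (27 − 8) − 18 = 1, and ∂_2 has invariant factor 2 > 1, so H_1 ≅ Z × Z/2.
  H_2: rank ker ∂_2 − rank ∂_3 = (18 − 18) − 0 = 0, and there is no ∂_3, so H_2 ≅ 0.

As a check, the Euler characteristic is 9 − 27 + 18 = 0, which agrees with 1 − 1 + 0 = 0.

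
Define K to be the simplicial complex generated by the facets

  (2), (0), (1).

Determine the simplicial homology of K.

H_0 ≅ Z^3.

We work with the vertex ordering 0 < 1 < 2. The simplices of K, each written with vertices in increasing order, are:

  0-simplices (3): [0], [1], [2]

so the chain groups are C_0 ≅ Z^3.

Computing H_k = (kernel of ∂_k) / (image of ∂_{k+1}):

  H_0: rank C_0 − rank ∂_1 = 3 − 0 = 3, and there is no ∂_1, so H_0 ≅ Z^3.

(K is a triangulation of a set of 3 points.)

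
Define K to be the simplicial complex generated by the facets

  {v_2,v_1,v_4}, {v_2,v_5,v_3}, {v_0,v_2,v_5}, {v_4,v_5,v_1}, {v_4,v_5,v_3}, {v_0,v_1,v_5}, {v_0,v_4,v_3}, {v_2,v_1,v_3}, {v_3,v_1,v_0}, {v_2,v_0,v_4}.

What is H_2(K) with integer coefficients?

H_2 ≅ 0.

Order the vertices as v_0 < v_1 < v_2 < v_3 < v_4 < v_5. Listing each simplex with vertices in this order, K has dimension 2 with simplices:

  0-simplices (6): [v_0], [v_1], [v_2], [v_3], [v_4], [v_5]
  1-simplices (15): (15 of them)
  2-simplices (10): [v_0,v_1,v_3], [v_0,v_1,v_5], [v_0,v_2,v_4], [v_0,v_2,v_5], [v_0,v_3,v_4], [v_1,v_2,v_3], [v_1,v_2,v_4], [v_1,v_4,v_5], [v_2,v_3,v_5], [v_3,v_4,v_5]

giving chain groups C_0 ≅ Z^6, C_1 ≅ Z^15, C_2 ≅ Z^10.

Boundary ∂_1: C_1 → C_0 sends each edge [p,q] (with p < q) to q − p. For instance
  ∂[v_4,v_5] = [v_5] − [v_4].
As a 6×15 matrix over Z this has rank 5, with invariant factors (1,1,1,1,1).

∂_2: C_2 → C_1 sends each 2-simplex [p,q,r] to [q,r] − [p,r] + [p,q]. For instance
  ∂[v_0,v_3,v_4] = [v_3,v_4] − [v_0,v_4] + [v_0,v_3],
  ∂[v_0,v_2,v_5] = [v_2,v_5] − [v_0,v_5] + [v_0,v_2].
As a 15×10 matrix over Z this has rank 10, with invariant factors (1,1,1,1,1,1,1,1,1,2).

Reading off H_k = ker ∂_k / im ∂_{k+1}:

  H_2: rank ker ∂_2 − rank ∂_3 = (10 − 10) − 0 = 0, and there is no ∂_3, so H_2 = 0.

(K is a triangulation of the real projective plane RP^2.)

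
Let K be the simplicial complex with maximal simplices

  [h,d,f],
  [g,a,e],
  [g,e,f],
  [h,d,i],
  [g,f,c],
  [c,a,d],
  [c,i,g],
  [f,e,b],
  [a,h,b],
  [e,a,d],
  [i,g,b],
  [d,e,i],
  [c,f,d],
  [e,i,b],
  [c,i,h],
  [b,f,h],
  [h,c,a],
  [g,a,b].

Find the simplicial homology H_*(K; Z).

H_0 = Z,  H_1 = Z ⊕ Z/2,  H_2 = 0.

Take the total order a < b < c < d < e < f < g < h < i on the vertex set. Then K (dimension 2) consists of the simplices:

  0-simplices (9): a, b, c, d, e, f, g, h, i
  1-simplices (27): ab, ac, ad, ae, ag, ah, be, bf, bg, bh, bi, cd, cf, cg, ch, ci, de, df, dh, di, ef, eg, ei, fg, fh, gi, hi
  2-simplices (18): abg, abh, acd, ach, ade, aeg, bef, bei, bfh, bgi, cdf, cfg, cgi, chi, dei, dfh, dhi, efg

so the chain groups are C_0 ≅ Z^9, C_1 ≅ Z^27, C_2 ≅ Z^18.

The boundary map ∂_1: C_1 → C_0 maps an edge to its endpoints' difference, ∂[p,q] = q − p. For instance
  ∂bg = g − b.
The 9×27 boundary matrix has rank 8 and Smith normal form diag(1,1,1,1,1,1,1,1).

∂_2: C_2 → C_1 acts by ∂[p,q,r] = [q,r] − [p,r] + [p,q]. For instance
  ∂chi = hi − ci + ch,
  ∂dfh = fh − dh + df.
As a 27×18 matrix over Z this has rank 18, with invariant factors (1,1,1,1,1,1,1,1,1,1,1,1,1,1,1,1,1,2).

Reading off H_k = ker ∂_k / im ∂_{k+1}:

  H_0: rank C_0 − rank ∂_1 = 9 − 8 = 1, and the invariant factors of ∂_1 are all 1, so H_0 ≅ Z.
  H_1: rank ker ∂_1 − rank ∂_2 = (27 − 8) − 18 = 1, and ∂_2 has invariant factor 2 > 1, so H_1 ≅ Z ⊕ Z/2.
  H_2: rank ker ∂_2 − rank ∂_3 = (18 − 18) − 0 = 0, and there is no ∂_3, so H_2 ≅ 0.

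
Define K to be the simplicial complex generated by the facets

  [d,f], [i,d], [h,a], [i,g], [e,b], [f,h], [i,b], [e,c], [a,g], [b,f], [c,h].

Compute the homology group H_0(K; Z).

K has 9 vertices, 11 edges.
rank ∂_0 = 0, rank ∂_1 = 8 ⇒ b_0 = 9 − 0 − 8 = 1; all invariant factors of ∂_1 are 1 so no torsion. So H_0 = Z.

H_0 ≅ Z.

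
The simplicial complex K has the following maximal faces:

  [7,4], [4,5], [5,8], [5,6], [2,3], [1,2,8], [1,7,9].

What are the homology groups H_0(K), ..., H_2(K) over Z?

We work with the vertex ordering 1 < 2 < 3 < 4 < 5 < 6 < 7 < 8 < 9. The simplices of K, each written with vertices in increasing order, are:

  0-simplices (9): [1], [2], [3], [4], [5], [6], [7], [8], [9]
  1-simplices (11): [1,2], [1,7], [1,8], [1,9], [2,3], [2,8], [4,5], [4,7], [5,6], [5,8], [7,9]
  2-simplices (2): [1,2,8], [1,7,9]

giving chain groups C_0 ≅ Z^9, C_1 ≅ Z^11, C_2 ≅ Z^2.

Boundary ∂_1: C_1 → C_0 maps an edge to its endpoints' difference, ∂[p,q] = q − p.
This gives a 9×11 integer matrix of rank 8; reducing to Smith normal form yields diagonal entries (1,1,1,1,1,1,1,1).

The boundary map ∂_2: C_2 → C_1 maps a triangle to the signed sum of its edges. For instance
  ∂[1,7,9] = [7,9] − [1,9] + [1,7],
  ∂[1,2,8] = [2,8] − [1,8] + [1,2].
The 11×2 boundary matrix has rank 2 and Smith normal form diag(1,1).

Now H_k = ker ∂_k / im ∂_{k+1}, so:

  H_0: rank C_0 − rank ∂_1 = 9 − 8 = 1, and the invariant factors of ∂_1 are all 1, so H_0 = Z.
  H_1: rank ker ∂_1 − rank ∂_2 = (11 − 8) − 2 = 1, and the invariant factors of ∂_2 are all 1, so H_1 = Z.
  H_2: rank ker ∂_2 − rank ∂_3 = (2 − 2) − 0 = 0, and there is no ∂_3, so H_2 = 0.

As a check, the Euler characteristic is 9 − 11 + 2 = 0, which agrees with 1 − 1 + 0 = 0.

H_0 = Z,  H_1 = Z,  H_2 = 0.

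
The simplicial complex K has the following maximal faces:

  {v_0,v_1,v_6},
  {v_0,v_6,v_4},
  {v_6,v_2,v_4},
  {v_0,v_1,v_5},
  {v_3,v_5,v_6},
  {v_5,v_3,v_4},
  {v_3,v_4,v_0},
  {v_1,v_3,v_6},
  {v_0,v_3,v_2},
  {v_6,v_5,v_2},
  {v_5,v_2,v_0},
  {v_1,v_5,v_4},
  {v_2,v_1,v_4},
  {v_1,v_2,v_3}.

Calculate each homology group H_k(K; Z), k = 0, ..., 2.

Order the vertices as v_0 < v_1 < v_2 < v_3 < v_4 < v_5 < v_6. Listing each simplex with vertices in this order, K has dimension 2 with simplices:

  0-simplices (7): [v_0], [v_1], [v_2], [v_3], [v_4], [v_5], [v_6]
  1-simplices (21): (21 of them)
  2-simplices (14): (14 of them)

giving chain groups C_0 ≅ Z^7, C_1 ≅ Z^21, C_2 ≅ Z^14.

Boundary ∂_1: C_1 → C_0 maps an edge to its endpoints' difference, ∂[p,q] = q − p.
The resulting 7×21 matrix has rank 6, and its Smith normal form has invariant factors (1,1,1,1,1,1).

Boundary ∂_2: C_2 → C_1 sends each 2-simplex [p,q,r] to [q,r] − [p,r] + [p,q]. For instance
  ∂[v_1,v_2,v_3] = [v_2,v_3] − [v_1,v_3] + [v_1,v_2],
  ∂[v_3,v_5,v_6] = [v_5,v_6] − [v_3,v_6] + [v_3,v_5].
The 21×14 boundary matrix has rank 13 and Smith normal form diag(1,1,1,1,1,1,1,1,1,1,1,1,1).

Computing H_k = (kernel of ∂_k) / (image of ∂_{k+1}):

  H_0: rank C_0 − rank ∂_1 = 7 − 6 = 1, and the invariant factors of ∂_1 are all 1, so H_0 = Z.
  H_1: rank ker ∂_1 − rank ∂_2 = (21 − 6) − 13 = 2, and the invariant factors of ∂_2 are all 1, so H_1 = Z^2.
  H_2: rank ker ∂_2 − rank ∂_3 = (14 − 13) − 0 = 1, and there is no ∂_3, so H_2 = Z.

As a check, the Euler characteristic is 7 − 21 + 14 = 0, which agrees with 1 − 2 + 1 = 0.
(K is a triangulation of the torus T^2.)

H_0 ≅ Z,  H_1 ≅ Z^2,  H_2 ≅ Z.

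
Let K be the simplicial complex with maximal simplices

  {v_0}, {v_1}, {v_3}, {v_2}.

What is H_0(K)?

We work with the vertex ordering v_0 < v_1 < v_2 < v_3. The simplices of K, each written with vertices in increasing order, are:

  0-simplices (4): [v_0], [v_1], [v_2], [v_3]

so the chain groups are C_0 ≅ Z^4.

Reading off H_k = ker ∂_k / im ∂_{k+1}:

  H_0: rank C_0 − rank ∂_1 = 4 − 0 = 4, and there is no ∂_1, so H_0 = Z^4.

H_0 = Z^4.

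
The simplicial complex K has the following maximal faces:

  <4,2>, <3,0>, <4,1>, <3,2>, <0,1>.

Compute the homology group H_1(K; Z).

H_1 = Z.

Take the total order 0 < 1 < 2 < 3 < 4 on the vertex set. Then K (dimension 1) consists of the simplices:

  0-simplices (5): [0], [1], [2], [3], [4]
  1-simplices (5): [0,1], [0,3], [1,4], [2,3], [2,4]

giving chain groups C_0 ≅ Z^5, C_1 ≅ Z^5.

The boundary map ∂_1: C_1 → C_0 sends each edge [p,q] (with p < q) to q − p. For instance
  ∂[1,4] = [4] − [1].
As a 5×5 matrix over Z this has rank 4, with invariant factors (1,1,1,1).

From H_k ≅ ker(∂_k) / im(∂_{k+1}) we obtain:

  H_1: rank ker ∂_1 − rank ∂_2 = (5 − 4) − 0 = 1, and there is no ∂_2, so H_1 = Z.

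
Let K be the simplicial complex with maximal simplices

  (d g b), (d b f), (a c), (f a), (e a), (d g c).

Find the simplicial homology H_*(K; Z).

Take the total order a < b < c < d < e < f < g on the vertex set. Then K (dimension 2) consists of the simplices:

  0-simplices (7): a, b, c, d, e, f, g
  1-simplices (10): ac, ae, af, bd, bf, bg, cd, cg, df, dg
  2-simplices (3): bdf, bdg, cdg

Hence C_0 ≅ Z^7, C_1 ≅ Z^10, C_2 ≅ Z^3.

Boundary ∂_1: C_1 → C_0 is given by ∂[p,q] = [q] − [p].
As a 7×10 matrix over Z this has rank 6, with invariant factors (1,1,1,1,1,1).

Boundary ∂_2: C_2 → C_1 maps a triangle to the signed sum of its edges. For instance
  ∂bdf = df − bf + bd,
  ∂bdg = dg − bg + bd.
The resulting 10×3 matrix has rank 3, and its Smith normal form has invariant factors (1,1,1).

From H_k ≅ ker(∂_k) / im(∂_{k+1}) we obtain:

  H_0: rank C_0 − rank ∂_1 = 7 − 6 = 1, and the invariant factors of ∂_1 are all 1, so H_0 = Z.
  H_1: rank ker ∂_1 − rank ∂_2 = (10 − 6) − 3 = 1, and the invariant factors of ∂_2 are all 1, so H_1 = Z.
  H_2: rank ker ∂_2 − rank ∂_3 = (3 − 3) − 0 = 0, and there is no ∂_3, so H_2 = 0.

As a check, the Euler characteristic is 7 − 10 + 3 = 0, which agrees with 1 − 1 + 0 = 0.

H_0 = Z,  H_1 = Z,  H_2 = 0.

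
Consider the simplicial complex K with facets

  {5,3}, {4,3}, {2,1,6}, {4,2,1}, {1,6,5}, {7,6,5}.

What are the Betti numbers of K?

b_0 = 1, b_1 = 1, b_2 = 0.

Take the total order 1 < 2 < 3 < 4 < 5 < 6 < 7 on the vertex set. Then K (dimension 2) consists of the simplices:

  0-simplices (7): [1], [2], [3], [4], [5], [6], [7]
  1-simplices (11): [1,2], [1,4], [1,5], [1,6], [2,4], [2,6], [3,4], [3,5], [5,6], [5,7], [6,7]
  2-simplices (4): [1,2,4], [1,2,6], [1,5,6], [5,6,7]

so the chain groups are C_0 ≅ Z^7, C_1 ≅ Z^11, C_2 ≅ Z^4.

∂_1: C_1 → C_0 maps an edge to its endpoints' difference, ∂[p,q] = q − p. For instance
  ∂[3,4] = [4] − [3].
The resulting 7×11 matrix has rank 6, and its Smith normal form has invariant factors (1,1,1,1,1,1).

∂_2: C_2 → C_1 sends each 2-simplex [p,q,r] to [q,r] − [p,r] + [p,q]. For instance
  ∂[1,2,6] = [2,6] − [1,6] + [1,2],
  ∂[5,6,7] = [6,7] − [5,7] + [5,6].
This gives a 11×4 integer matrix of rank 4; reducing to Smith normal form yields diagonal entries (1,1,1,1).

Computing H_k = (kernel of ∂_k) / (image of ∂_{k+1}):

  H_0: rank C_0 − rank ∂_1 = 7 − 6 = 1, and the invariant factors of ∂_1 are all 1, so H_0 = Z.
  H_1: rank ker ∂_1 − rank ∂_2 = (11 − 6) − 4 = 1, and the invariant factors of ∂_2 are all 1, so H_1 = Z.
  H_2: rank ker ∂_2 − rank ∂_3 = (4 − 4) − 0 = 0, and there is no ∂_3, so H_2 = 0.

As a check, the Euler characteristic is 7 − 11 + 4 = 0, which agrees with 1 − 1 + 0 = 0.

Hence the Betti numbers are b_0 = 1, b_1 = 1, b_2 = 0.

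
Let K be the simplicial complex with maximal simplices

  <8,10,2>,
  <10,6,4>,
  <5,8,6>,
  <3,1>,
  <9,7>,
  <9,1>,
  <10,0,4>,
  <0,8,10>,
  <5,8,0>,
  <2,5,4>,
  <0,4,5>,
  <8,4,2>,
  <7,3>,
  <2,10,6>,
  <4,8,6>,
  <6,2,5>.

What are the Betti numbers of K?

b_0 = 2, b_1 = 1, b_2 = 0.

We work with the vertex ordering 0 < 1 < 2 < 3 < 4 < 5 < 6 < 7 < 8 < 9 < 10. The simplices of K, each written with vertices in increasing order, are:

  0-simplices (11): [0], [1], [2], [3], [4], [5], [6], [7], [8], [9], [10]
  1-simplices (22): [0,4], [0,5], [0,8], [0,10], [1,3], [1,9], [2,4], [2,5], [2,6], [2,8], [2,10], [3,7], [4,5], [4,6], [4,8], [4,10], [5,6], [5,8], [6,8], [6,10], [7,9], [8,10]
  2-simplices (12): [0,4,5], [0,4,10], [0,5,8], [0,8,10], [2,4,5], [2,4,8], [2,5,6], [2,6,10], [2,8,10], [4,6,8], [4,6,10], [5,6,8]

so the chain groups are C_0 ≅ Z^11, C_1 ≅ Z^22, C_2 ≅ Z^12.

∂_1: C_1 → C_0 is given by ∂[p,q] = [q] − [p]. For instance
  ∂[4,8] = [8] − [4].
As a 11×22 matrix over Z this has rank 9, with invariant factors (1,1,1,1,1,1,1,1,1).

Boundary ∂_2: C_2 → C_1 acts by ∂[p,q,r] = [q,r] − [p,r] + [p,q]. For instance
  ∂[0,8,10] = [8,10] − [0,10] + [0,8],
  ∂[2,6,10] = [6,10] − [2,10] + [2,6].
This gives a 22×12 integer matrix of rank 12; reducing to Smith normal form yields diagonal entries (1,1,1,1,1,1,1,1,1,1,1,2).

Now H_k = ker ∂_k / im ∂_{k+1}, so:

  H_0: rank C_0 − rank ∂_1 = 11 − 9 = 2, and the invariant factors of ∂_1 are all 1, so H_0 ≅ Z^2.
  H_1: rank ker ∂_1 − rank ∂_2 = (22 − 9) − 12 = 1, and ∂_2 has invariant factor 2 > 1, so H_1 ≅ Z ⊕ Z_2.
  H_2: rank ker ∂_2 − rank ∂_3 = (12 − 12) − 0 = 0, and there is no ∂_3, so H_2 ≅ 0.

As a check, the Euler characteristic is 11 − 22 + 12 = 1, which agrees with 2 − 1 + 0 = 1.

Hence the Betti numbers are b_0 = 2, b_1 = 1, b_2 = 0.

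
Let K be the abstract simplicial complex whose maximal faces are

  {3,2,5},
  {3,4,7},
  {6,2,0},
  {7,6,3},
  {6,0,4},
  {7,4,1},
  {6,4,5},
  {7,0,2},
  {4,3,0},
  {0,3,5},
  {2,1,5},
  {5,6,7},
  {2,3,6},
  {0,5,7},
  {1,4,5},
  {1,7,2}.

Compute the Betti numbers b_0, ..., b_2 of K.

Fix the vertex order 0 < 1 < 2 < 3 < 4 < 5 < 6 < 7 and write every simplex with vertices in increasing order. Then dim K = 2 and the simplices of K are:

  0-simplices (8): [0], [1], [2], [3], [4], [5], [6], [7]
  1-simplices (24): (24 of them)
  2-simplices (16): [0,2,6], [0,2,7], [0,3,4], [0,3,5], [0,4,6], [0,5,7], [1,2,5], [1,2,7], [1,4,5], [1,4,7], [2,3,5], [2,3,6], [3,4,7], [3,6,7], [4,5,6], [5,6,7]

so the chain groups are C_0 ≅ Z^8, C_1 ≅ Z^24, C_2 ≅ Z^16.

Boundary ∂_1: C_1 → C_0 maps an edge to its endpoints' difference, ∂[p,q] = q − p. For instance
  ∂[3,5] = [5] − [3].
The 8×24 boundary matrix has rank 7 and Smith normal form diag(1,1,1,1,1,1,1).

∂_2: C_2 → C_1 maps a triangle to the signed sum of its edges. For instance
  ∂[1,4,7] = [4,7] − [1,7] + [1,4],
  ∂[2,3,5] = [3,5] − [2,5] + [2,3].
This gives a 24×16 integer matrix of rank 15; reducing to Smith normal form yields diagonal entries (1,1,1,1,1,1,1,1,1,1,1,1,1,1,1).

Now H_k = ker ∂_k / im ∂_{k+1}, so:

  H_0: rank C_0 − rank ∂_1 = 8 − 7 = 1, and the invariant factors of ∂_1 are all 1, so H_0 = Z.
  H_1: rank ker ∂_1 − rank ∂_2 = (24 − 7) − 15 = 2, and the invariant factors of ∂_2 are all 1, so H_1 = Z^2.
  H_2: rank ker ∂_2 − rank ∂_3 = (16 − 15) − 0 = 1, and there is no ∂_3, so H_2 = Z.

Hence the Betti numbers are b_0 = 1, b_1 = 2, b_2 = 1.

b_0 = 1, b_1 = 2, b_2 = 1.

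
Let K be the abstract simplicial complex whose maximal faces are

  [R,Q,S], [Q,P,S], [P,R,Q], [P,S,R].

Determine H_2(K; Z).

Take the total order P < Q < R < S on the vertex set. Then K (dimension 2) consists of the simplices:

  0-simplices (4): P, Q, R, S
  1-simplices (6): PQ, PR, PS, QR, QS, RS
  2-simplices (4): PQR, PQS, PRS, QRS

so the chain groups are C_0 ≅ Z^4, C_1 ≅ Z^6, C_2 ≅ Z^4.

∂_1: C_1 → C_0 is given by ∂[p,q] = [q] − [p]. For instance
  ∂RS = S − R.
The 4×6 boundary matrix has rank 3 and Smith normal form diag(1,1,1).

The boundary map ∂_2: C_2 → C_1 maps a triangle to the signed sum of its edges. For instance
  ∂QRS = RS − QS + QR,
  ∂PRS = RS − PS + PR.
The 6×4 boundary matrix has rank 3 and Smith normal form diag(1,1,1).

Now H_k = ker ∂_k / im ∂_{k+1}, so:

  H_2: rank ker ∂_2 − rank ∂_3 = (4 − 3) − 0 = 1, and there is no ∂_3, so H_2 ≅ Z.

H_2 ≅ Z.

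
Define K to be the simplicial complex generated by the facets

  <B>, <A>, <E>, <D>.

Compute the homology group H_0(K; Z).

Fix the vertex order A < B < D < E and write every simplex with vertices in increasing order. Then dim K = 0 and the simplices of K are:

  0-simplices (4): A, B, D, E

giving chain groups C_0 ≅ Z^4.

From H_k ≅ ker(∂_k) / im(∂_{k+1}) we obtain:

  H_0: rank C_0 − rank ∂_1 = 4 − 0 = 4, and there is no ∂_1, so H_0 = Z^4.

(K is a triangulation of a set of 4 points.)

H_0 ≅ Z^4.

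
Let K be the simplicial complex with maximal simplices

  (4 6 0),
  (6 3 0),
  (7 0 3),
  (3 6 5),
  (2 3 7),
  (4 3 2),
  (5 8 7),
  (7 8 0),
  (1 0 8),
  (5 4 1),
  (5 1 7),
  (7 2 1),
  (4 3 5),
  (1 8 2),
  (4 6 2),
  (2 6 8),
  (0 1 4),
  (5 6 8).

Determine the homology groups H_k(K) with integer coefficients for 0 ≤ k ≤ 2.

We work with the vertex ordering 0 < 1 < 2 < 3 < 4 < 5 < 6 < 7 < 8. The simplices of K, each written with vertices in increasing order, are:

  0-simplices (9): [0], [1], [2], [3], [4], [5], [6], [7], [8]
  1-simplices (27): (27 of them)
  2-simplices (18): [0,1,4], [0,1,8], [0,3,6], [0,3,7], [0,4,6], [0,7,8], [1,2,7], [1,2,8], [1,4,5], [1,5,7], [2,3,4], [2,3,7], [2,4,6], [2,6,8], [3,4,5], [3,5,6], [5,6,8], [5,7,8]

Hence C_0 ≅ Z^9, C_1 ≅ Z^27, C_2 ≅ Z^18.

The boundary map ∂_1: C_1 → C_0 sends each edge [p,q] (with p < q) to q − p. For instance
  ∂[4,6] = [6] − [4].
As a 9×27 matrix over Z this has rank 8, with invariant factors (1,1,1,1,1,1,1,1).

The boundary map ∂_2: C_2 → C_1 maps a triangle to the signed sum of its edges. For instance
  ∂[0,3,7] = [3,7] − [0,7] + [0,3],
  ∂[1,5,7] = [5,7] − [1,7] + [1,5].
The 27×18 boundary matrix has rank 18 and Smith normal form diag(1,1,1,1,1,1,1,1,1,1,1,1,1,1,1,1,1,2).

Now H_k = ker ∂_k / im ∂_{k+1}, so:

  H_0: rank C_0 − rank ∂_1 = 9 − 8 = 1, and the invariant factors of ∂_1 are all 1, so H_0 = Z.
  H_1: rank ker ∂_1 − rank ∂_2 = (27 − 8) − 18 = 1, and ∂_2 has invariant factor 2 > 1, so H_1 = Z ⊕ Z/2.
  H_2: rank ker ∂_2 − rank ∂_3 = (18 − 18) − 0 = 0, and there is no ∂_3, so H_2 = 0.

As a check, the Euler characteristic is 9 − 27 + 18 = 0, which agrees with 1 − 1 + 0 = 0.

H_0 ≅ Z,  H_1 ≅ Z ⊕ Z/2,  H_2 = 0.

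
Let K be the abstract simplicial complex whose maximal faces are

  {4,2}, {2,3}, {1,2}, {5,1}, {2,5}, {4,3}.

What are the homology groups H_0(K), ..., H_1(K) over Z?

H_0 = Z,  H_1 = Z^2.

Fix the vertex order 1 < 2 < 3 < 4 < 5 and write every simplex with vertices in increasing order. Then dim K = 1 and the simplices of K are:

  0-simplices (5): [1], [2], [3], [4], [5]
  1-simplices (6): [1,2], [1,5], [2,3], [2,4], [2,5], [3,4]

giving chain groups C_0 ≅ Z^5, C_1 ≅ Z^6.

∂_1: C_1 → C_0 is given by ∂[p,q] = [q] − [p]. For instance
  ∂[2,3] = [3] − [2].
This gives a 5×6 integer matrix of rank 4; reducing to Smith normal form yields diagonal entries (1,1,1,1).

Now H_k = ker ∂_k / im ∂_{k+1}, so:

  H_0: rank C_0 − rank ∂_1 = 5 − 4 = 1, and the invariant factors of ∂_1 are all 1, so H_0 ≅ Z.
  H_1: rank ker ∂_1 − rank ∂_2 = (6 − 4) − 0 = 2, and there is no ∂_2, so H_1 ≅ Z^2.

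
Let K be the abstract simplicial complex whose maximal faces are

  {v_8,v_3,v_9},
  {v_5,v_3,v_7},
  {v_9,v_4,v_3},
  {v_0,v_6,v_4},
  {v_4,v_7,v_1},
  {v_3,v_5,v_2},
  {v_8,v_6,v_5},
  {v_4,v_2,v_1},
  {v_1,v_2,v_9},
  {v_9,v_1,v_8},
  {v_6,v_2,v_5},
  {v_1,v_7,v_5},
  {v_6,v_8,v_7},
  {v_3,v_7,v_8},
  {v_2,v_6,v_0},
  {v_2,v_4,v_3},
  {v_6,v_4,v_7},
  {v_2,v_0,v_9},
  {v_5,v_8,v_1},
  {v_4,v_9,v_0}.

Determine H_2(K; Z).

H_2 = 0.

We work with the vertex ordering v_0 < v_1 < v_2 < v_3 < v_4 < v_5 < v_6 < v_7 < v_8 < v_9. The simplices of K, each written with vertices in increasing order, are:

  0-simplices (10): [v_0], [v_1], [v_2], [v_3], [v_4], [v_5], [v_6], [v_7], [v_8], [v_9]
  1-simplices (30): (30 of them)
  2-simplices (20): (20 of them)

so the chain groups are C_0 ≅ Z^10, C_1 ≅ Z^30, C_2 ≅ Z^20.

∂_1: C_1 → C_0 is given by ∂[p,q] = [q] − [p]. For instance
  ∂[v_5,v_6] = [v_6] − [v_5].
The resulting 10×30 matrix has rank 9, and its Smith normal form has invariant factors (1,1,1,1,1,1,1,1,1).

Boundary ∂_2: C_2 → C_1 maps a triangle to the signed sum of its edges. For instance
  ∂[v_6,v_7,v_8] = [v_7,v_8] − [v_6,v_8] + [v_6,v_7],
  ∂[v_3,v_8,v_9] = [v_8,v_9] − [v_3,v_9] + [v_3,v_8].
The resulting 30×20 matrix has rank 20, and its Smith normal form has invariant factors (1,1,1,1,1,1,1,1,1,1,1,1,1,1,1,1,1,1,1,2).

From H_k ≅ ker(∂_k) / im(∂_{k+1}) we obtain:

  H_2: rank ker ∂_2 − rank ∂_3 = (20 − 20) − 0 = 0, and there is no ∂_3, so H_2 = 0.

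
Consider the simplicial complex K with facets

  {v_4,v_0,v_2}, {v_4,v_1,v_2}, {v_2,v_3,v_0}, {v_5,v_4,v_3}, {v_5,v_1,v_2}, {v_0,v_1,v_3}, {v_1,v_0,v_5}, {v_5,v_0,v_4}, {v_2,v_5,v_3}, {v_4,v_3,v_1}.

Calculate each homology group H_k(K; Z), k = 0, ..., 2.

Take the total order v_0 < v_1 < v_2 < v_3 < v_4 < v_5 on the vertex set. Then K (dimension 2) consists of the simplices:

  0-simplices (6): [v_0], [v_1], [v_2], [v_3], [v_4], [v_5]
  1-simplices (15): (15 of them)
  2-simplices (10): [v_0,v_1,v_3], [v_0,v_1,v_5], [v_0,v_2,v_3], [v_0,v_2,v_4], [v_0,v_4,v_5], [v_1,v_2,v_4], [v_1,v_2,v_5], [v_1,v_3,v_4], [v_2,v_3,v_5], [v_3,v_4,v_5]

giving chain groups C_0 ≅ Z^6, C_1 ≅ Z^15, C_2 ≅ Z^10.

∂_1: C_1 → C_0 is given by ∂[p,q] = [q] − [p]. For instance
  ∂[v_1,v_5] = [v_5] − [v_1].
This gives a 6×15 integer matrix of rank 5; reducing to Smith normal form yields diagonal entries (1,1,1,1,1).

The boundary map ∂_2: C_2 → C_1 sends each 2-simplex [p,q,r] to [q,r] − [p,r] + [p,q]. For instance
  ∂[v_3,v_4,v_5] = [v_4,v_5] − [v_3,v_5] + [v_3,v_4],
  ∂[v_0,v_2,v_3] = [v_2,v_3] − [v_0,v_3] + [v_0,v_2].
The resulting 15×10 matrix has rank 10, and its Smith normal form has invariant factors (1,1,1,1,1,1,1,1,1,2).

Now H_k = ker ∂_k / im ∂_{k+1}, so:

  H_0: rank C_0 − rank ∂_1 = 6 − 5 = 1, and the invariant factors of ∂_1 are all 1, so H_0 ≅ Z.
  H_1: rank ker ∂_1 − rank ∂_2 = (15 − 5) − 10 = 0, and ∂_2 has invariant factor 2 > 1, so H_1 ≅ Z/2.
  H_2: rank ker ∂_2 − rank ∂_3 = (10 − 10) − 0 = 0, and there is no ∂_3, so H_2 ≅ 0.

(K is a triangulation of the real projective plane RP^2.)

H_0 = Z,  H_1 = Z/2,  H_2 = 0.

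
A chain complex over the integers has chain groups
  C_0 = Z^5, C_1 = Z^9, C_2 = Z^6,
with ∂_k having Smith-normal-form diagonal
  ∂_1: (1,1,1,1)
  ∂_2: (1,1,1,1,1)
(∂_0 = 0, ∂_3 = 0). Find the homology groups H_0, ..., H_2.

H_0 = Z,  H_1 = 0,  H_2 = Z.

H_0: b_0 = 5 − 0 − 4 = 1; torsion from ∂_1 factors > 1: none. So H_0 = Z.
H_1: b_1 = 9 − 4 − 5 = 0; torsion from ∂_2 factors > 1: none. So H_1 = 0.
H_2: b_2 = 6 − 5 − 0 = 1; torsion from ∂_3 factors > 1: none. So H_2 = Z.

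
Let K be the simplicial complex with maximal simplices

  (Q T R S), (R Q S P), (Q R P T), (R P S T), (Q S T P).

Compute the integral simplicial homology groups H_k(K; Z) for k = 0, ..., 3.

H_0 ≅ Z,  H_1 = 0,  H_2 = 0,  H_3 ≅ Z.

Fix the vertex order P < Q < R < S < T and write every simplex with vertices in increasing order. Then dim K = 3 and the simplices of K are:

  0-simplices (5): P, Q, R, S, T
  1-simplices (10): PQ, PR, PS, PT, QR, QS, QT, RS, RT, ST
  2-simplices (10): PQR, PQS, PQT, PRS, PRT, PST, QRS, QRT, QST, RST
  3-simplices (5): PQRS, PQRT, PQST, PRST, QRST

Hence C_0 ≅ Z^5, C_1 ≅ Z^10, C_2 ≅ Z^10, C_3 ≅ Z^5.

Boundary ∂_1: C_1 → C_0 sends each edge [p,q] (with p < q) to q − p. For instance
  ∂RT = T − R.
As a 5×10 matrix over Z this has rank 4, with invariant factors (1,1,1,1).

Boundary ∂_2: C_2 → C_1 sends each 2-simplex [p,q,r] to [q,r] − [p,r] + [p,q]. For instance
  ∂RST = ST − RT + RS,
  ∂QRS = RS − QS + QR.
The resulting 10×10 matrix has rank 6, and its Smith normal form has invariant factors (1,1,1,1,1,1).

∂_3: C_3 → C_2 sends each 3-simplex σ to the alternating sum Σ_i (−1)^i (σ with its i-th vertex removed). For instance
  ∂PQRT = QRT − PRT + PQT − PQR,
  ∂PRST = RST − PST + PRT − PRS.
The resulting 10×5 matrix has rank 4, and its Smith normal form has invariant factors (1,1,1,1).

Computing H_k = (kernel of ∂_k) / (image of ∂_{k+1}):

  H_0: rank C_0 − rank ∂_1 = 5 − 4 = 1, and the invariant factors of ∂_1 are all 1, so H_0 = Z.
  H_1: rank ker ∂_1 − rank ∂_2 = (10 − 4) − 6 = 0, and the invariant factors of ∂_2 are all 1, so H_1 = 0.
  H_2: rank ker ∂_2 − rank ∂_3 = (10 − 6) − 4 = 0, and the invariant factors of ∂_3 are all 1, so H_2 = 0.
  H_3: rank ker ∂_3 − rank ∂_4 = (5 − 4) − 0 = 1, and there is no ∂_4, so H_3 = Z.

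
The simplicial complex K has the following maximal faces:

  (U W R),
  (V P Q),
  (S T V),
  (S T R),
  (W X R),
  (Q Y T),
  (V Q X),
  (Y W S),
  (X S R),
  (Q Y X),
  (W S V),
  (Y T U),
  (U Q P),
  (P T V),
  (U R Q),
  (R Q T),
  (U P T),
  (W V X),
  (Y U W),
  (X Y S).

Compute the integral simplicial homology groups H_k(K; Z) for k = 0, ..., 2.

H_0 = Z,  H_1 = Z ⊕ Z/2Z,  H_2 = 0.

K has 10 vertices, 30 edges, 20 triangles.
rank ∂_0 = 0, rank ∂_1 = 9 ⇒ b_0 = 10 − 0 − 9 = 1; all invariant factors of ∂_1 are 1 so no torsion. So H_0 = Z.
rank ∂_1 = 9, rank ∂_2 = 20 ⇒ b_1 = 30 − 9 − 20 = 1; ∂_2 has invariant factor(s) [2] giving torsion. So H_1 = Z ⊕ Z/2Z.
rank ∂_2 = 20, rank ∂_3 = 0 ⇒ b_2 = 20 − 20 − 0 = 0. So H_2 = 0.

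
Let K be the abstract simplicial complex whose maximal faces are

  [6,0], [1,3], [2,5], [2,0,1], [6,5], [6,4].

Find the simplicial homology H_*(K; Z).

H_0 = Z,  H_1 = Z,  H_2 = 0.

K has 7 vertices, 8 edges, 1 triangle.
rank ∂_0 = 0, rank ∂_1 = 6 ⇒ b_0 = 7 − 0 − 6 = 1; all invariant factors of ∂_1 are 1 so no torsion. So H_0 = Z.
rank ∂_1 = 6, rank ∂_2 = 1 ⇒ b_1 = 8 − 6 − 1 = 1; all invariant factors of ∂_2 are 1 so no torsion. So H_1 = Z.
rank ∂_2 = 1, rank ∂_3 = 0 ⇒ b_2 = 1 − 1 − 0 = 0. So H_2 = 0.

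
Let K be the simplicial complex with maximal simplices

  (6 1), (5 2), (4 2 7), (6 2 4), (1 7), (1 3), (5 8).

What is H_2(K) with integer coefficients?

Take the total order 1 < 2 < 3 < 4 < 5 < 6 < 7 < 8 on the vertex set. Then K (dimension 2) consists of the simplices:

  0-simplices (8): [1], [2], [3], [4], [5], [6], [7], [8]
  1-simplices (10): [1,3], [1,6], [1,7], [2,4], [2,5], [2,6], [2,7], [4,6], [4,7], [5,8]
  2-simplices (2): [2,4,6], [2,4,7]

so the chain groups are C_0 ≅ Z^8, C_1 ≅ Z^10, C_2 ≅ Z^2.

Boundary ∂_1: C_1 → C_0 is given by ∂[p,q] = [q] − [p]. For instance
  ∂[2,5] = [5] − [2].
The 8×10 boundary matrix has rank 7 and Smith normal form diag(1,1,1,1,1,1,1).

Boundary ∂_2: C_2 → C_1 acts by ∂[p,q,r] = [q,r] − [p,r] + [p,q]. For instance
  ∂[2,4,6] = [4,6] − [2,6] + [2,4],
  ∂[2,4,7] = [4,7] − [2,7] + [2,4].
The resulting 10×2 matrix has rank 2, and its Smith normal form has invariant factors (1,1).

Now H_k = ker ∂_k / im ∂_{k+1}, so:

  H_2: rank ker ∂_2 − rank ∂_3 = (2 − 2) − 0 = 0, and there is no ∂_3, so H_2 = 0.

H_2 ≅ 0.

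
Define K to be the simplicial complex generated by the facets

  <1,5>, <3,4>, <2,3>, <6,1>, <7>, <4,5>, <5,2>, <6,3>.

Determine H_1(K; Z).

We work with the vertex ordering 1 < 2 < 3 < 4 < 5 < 6 < 7. The simplices of K, each written with vertices in increasing order, are:

  0-simplices (7): [1], [2], [3], [4], [5], [6], [7]
  1-simplices (7): [1,5], [1,6], [2,3], [2,5], [3,4], [3,6], [4,5]

so the chain groups are C_0 ≅ Z^7, C_1 ≅ Z^7.

∂_1: C_1 → C_0 maps an edge to its endpoints' difference, ∂[p,q] = q − p. For instance
  ∂[1,5] = [5] − [1].
The resulting 7×7 matrix has rank 5, and its Smith normal form has invariant factors (1,1,1,1,1).

Computing H_k = (kernel of ∂_k) / (image of ∂_{k+1}):

  H_1: rank ker ∂_1 − rank ∂_2 = (7 − 5) − 0 = 2, and there is no ∂_2, so H_1 = Z^2.

H_1 ≅ Z^2.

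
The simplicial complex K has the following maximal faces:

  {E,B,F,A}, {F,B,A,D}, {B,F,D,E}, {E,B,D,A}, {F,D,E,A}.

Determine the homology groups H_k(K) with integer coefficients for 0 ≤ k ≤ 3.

H_0 ≅ Z,  H_1 = 0,  H_2 = 0,  H_3 ≅ Z.

Fix the vertex order A < B < D < E < F and write every simplex with vertices in increasing order. Then dim K = 3 and the simplices of K are:

  0-simplices (5): A, B, D, E, F
  1-simplices (10): AB, AD, AE, AF, BD, BE, BF, DE, DF, EF
  2-simplices (10): ABD, ABE, ABF, ADE, ADF, AEF, BDE, BDF, BEF, DEF
  3-simplices (5): ABDE, ABDF, ABEF, ADEF, BDEF

so the chain groups are C_0 ≅ Z^5, C_1 ≅ Z^10, C_2 ≅ Z^10, C_3 ≅ Z^5.

Boundary ∂_1: C_1 → C_0 is given by ∂[p,q] = [q] − [p]. For instance
  ∂EF = F − E.
This gives a 5×10 integer matrix of rank 4; reducing to Smith normal form yields diagonal entries (1,1,1,1).

Boundary ∂_2: C_2 → C_1 maps a triangle to the signed sum of its edges. For instance
  ∂ABF = BF − AF + AB,
  ∂ADF = DF − AF + AD.
The 10×10 boundary matrix has rank 6 and Smith normal form diag(1,1,1,1,1,1).

∂_3: C_3 → C_2 sends each 3-simplex σ to the alternating sum Σ_i (−1)^i (σ with its i-th vertex removed). For instance
  ∂ABDE = BDE − ADE + ABE − ABD,
  ∂ADEF = DEF − AEF + ADF − ADE.
As a 10×5 matrix over Z this has rank 4, with invariant factors (1,1,1,1).

Reading off H_k = ker ∂_k / im ∂_{k+1}:

  H_0: rank C_0 − rank ∂_1 = 5 − 4 = 1, and the invariant factors of ∂_1 are all 1, so H_0 ≅ Z.
  H_1: rank ker ∂_1 − rank ∂_2 = (10 − 4) − 6 = 0, and the invariant factors of ∂_2 are all 1, so H_1 ≅ 0.
  H_2: rank ker ∂_2 − rank ∂_3 = (10 − 6) − 4 = 0, and the invariant factors of ∂_3 are all 1, so H_2 ≅ 0.
  H_3: rank ker ∂_3 − rank ∂_4 = (5 − 4) − 0 = 1, and there is no ∂_4, so H_3 ≅ Z.

(K is a triangulation of the 3-sphere S^3.)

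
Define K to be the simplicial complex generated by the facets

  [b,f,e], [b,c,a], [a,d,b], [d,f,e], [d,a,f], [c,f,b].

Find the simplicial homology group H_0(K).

Order the vertices as a < b < c < d < e < f. Listing each simplex with vertices in this order, K has dimension 2 with simplices:

  0-simplices (6): a, b, c, d, e, f
  1-simplices (12): ab, ac, ad, af, bc, bd, be, bf, cf, de, df, ef
  2-simplices (6): abc, abd, adf, bcf, bef, def

Hence C_0 ≅ Z^6, C_1 ≅ Z^12, C_2 ≅ Z^6.

∂_1: C_1 → C_0 maps an edge to its endpoints' difference, ∂[p,q] = q − p.
As a 6×12 matrix over Z this has rank 5, with invariant factors (1,1,1,1,1).

∂_2: C_2 → C_1 sends each 2-simplex [p,q,r] to [q,r] − [p,r] + [p,q]. For instance
  ∂bcf = cf − bf + bc,
  ∂bef = ef − bf + be.
As a 12×6 matrix over Z this has rank 6, with invariant factors (1,1,1,1,1,1).

Now H_k = ker ∂_k / im ∂_{k+1}, so:

  H_0: rank C_0 − rank ∂_1 = 6 − 5 = 1, and the invariant factors of ∂_1 are all 1, so H_0 ≅ Z.

H_0 ≅ Z.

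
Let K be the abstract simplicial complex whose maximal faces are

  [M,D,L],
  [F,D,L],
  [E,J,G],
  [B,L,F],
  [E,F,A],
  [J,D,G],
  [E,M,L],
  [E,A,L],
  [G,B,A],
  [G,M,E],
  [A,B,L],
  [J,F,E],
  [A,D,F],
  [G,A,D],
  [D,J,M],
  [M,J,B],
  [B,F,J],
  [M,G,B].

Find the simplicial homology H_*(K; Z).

Take the total order A < B < D < E < F < G < J < L < M on the vertex set. Then K (dimension 2) consists of the simplices:

  0-simplices (9): A, B, D, E, F, G, J, L, M
  1-simplices (27): AB, AD, AE, AF, AG, AL, BF, BG, BJ, BL, BM, DF, DG, DJ, DL, DM, EF, EG, EJ, EL, EM, FJ, FL, GJ, GM, JM, LM
  2-simplices (18): ABG, ABL, ADF, ADG, AEF, AEL, BFJ, BFL, BGM, BJM, DFL, DGJ, DJM, DLM, EFJ, EGJ, EGM, ELM

Hence C_0 ≅ Z^9, C_1 ≅ Z^27, C_2 ≅ Z^18.

∂_1: C_1 → C_0 sends each edge [p,q] (with p < q) to q − p. For instance
  ∂GM = M − G.
As a 9×27 matrix over Z this has rank 8, with invariant factors (1,1,1,1,1,1,1,1).

The boundary map ∂_2: C_2 → C_1 acts by ∂[p,q,r] = [q,r] − [p,r] + [p,q]. For instance
  ∂DGJ = GJ − DJ + DG,
  ∂DLM = LM − DM + DL.
The 27×18 boundary matrix has rank 18 and Smith normal form diag(1,1,1,1,1,1,1,1,1,1,1,1,1,1,1,1,1,2).

Now H_k = ker ∂_k / im ∂_{k+1}, so:

  H_0: rank C_0 − rank ∂_1 = 9 − 8 = 1, and the invariant factors of ∂_1 are all 1, so H_0 = Z.
  H_1: rank ker ∂_1 − rank ∂_2 = (27 − 8) − 18 = 1, and ∂_2 has invariant factor 2 > 1, so H_1 = Z ⊕ Z/2.
  H_2: rank ker ∂_2 − rank ∂_3 = (18 − 18) − 0 = 0, and there is no ∂_3, so H_2 = 0.

As a check, the Euler characteristic is 9 − 27 + 18 = 0, which agrees with 1 − 1 + 0 = 0.

H_0 = Z,  H_1 = Z ⊕ Z/2,  H_2 = 0.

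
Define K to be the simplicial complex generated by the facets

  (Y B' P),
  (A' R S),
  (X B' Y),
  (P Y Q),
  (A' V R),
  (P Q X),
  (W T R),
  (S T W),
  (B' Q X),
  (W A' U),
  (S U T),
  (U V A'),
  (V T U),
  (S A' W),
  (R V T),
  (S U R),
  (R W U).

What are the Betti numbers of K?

We work with the vertex ordering P < Q < R < S < T < U < V < W < X < Y < A' < B'. The simplices of K, each written with vertices in increasing order, are:

  0-simplices (12): [P], [Q], [R], [S], [T], [U], [V], [W], [X], [Y], [A'], [B']
  1-simplices (28): (28 of them)
  2-simplices (17): [P,Q,X], [P,Q,Y], [P,Y,B'], [Q,X,B'], [R,S,U], [R,S,A'], [R,T,V], [R,T,W], [R,U,W], [R,V,A'], [S,T,U], [S,T,W], [S,W,A'], [T,U,V], [U,V,A'], [U,W,A'], [X,Y,B']

Hence C_0 ≅ Z^12, C_1 ≅ Z^28, C_2 ≅ Z^17.

Boundary ∂_1: C_1 → C_0 sends each edge [p,q] (with p < q) to q − p. For instance
  ∂[R,A'] = [A'] − [R].
As a 12×28 matrix over Z this has rank 10, with invariant factors (1,1,1,1,1,1,1,1,1,1).

The boundary map ∂_2: C_2 → C_1 acts by ∂[p,q,r] = [q,r] − [p,r] + [p,q]. For instance
  ∂[R,S,A'] = [S,A'] − [R,A'] + [R,S],
  ∂[S,T,W] = [T,W] − [S,W] + [S,T].
As a 28×17 matrix over Z this has rank 17, with invariant factors (1,1,1,1,1,1,1,1,1,1,1,1,1,1,1,1,2).

Computing H_k = (kernel of ∂_k) / (image of ∂_{k+1}):

  H_0: rank C_0 − rank ∂_1 = 12 − 10 = 2, and the invariant factors of ∂_1 are all 1, so H_0 = Z^2.
  H_1: rank ker ∂_1 − rank ∂_2 = (28 − 10) − 17 = 1, and ∂_2 has invariant factor 2 > 1, so H_1 = Z ⊕ Z/2.
  H_2: rank ker ∂_2 − rank ∂_3 = (17 − 17) − 0 = 0, and there is no ∂_3, so H_2 = 0.

Hence the Betti numbers are b_0 = 2, b_1 = 1, b_2 = 0.

b_0 = 2, b_1 = 1, b_2 = 0.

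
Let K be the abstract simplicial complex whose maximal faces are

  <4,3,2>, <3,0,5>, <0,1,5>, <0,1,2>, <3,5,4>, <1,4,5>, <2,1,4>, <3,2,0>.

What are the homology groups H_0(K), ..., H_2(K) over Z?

H_0 = Z,  H_1 = 0,  H_2 = Z.

K has 6 vertices, 12 edges, 8 triangles.
rank ∂_0 = 0, rank ∂_1 = 5 ⇒ b_0 = 6 − 0 − 5 = 1; all invariant factors of ∂_1 are 1 so no torsion. So H_0 = Z.
rank ∂_1 = 5, rank ∂_2 = 7 ⇒ b_1 = 12 − 5 − 7 = 0; all invariant factors of ∂_2 are 1 so no torsion. So H_1 = 0.
rank ∂_2 = 7, rank ∂_3 = 0 ⇒ b_2 = 8 − 7 − 0 = 1. So H_2 = Z.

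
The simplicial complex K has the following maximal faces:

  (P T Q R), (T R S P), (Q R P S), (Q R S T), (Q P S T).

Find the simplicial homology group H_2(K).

H_2 ≅ 0.

K has 5 vertices, 10 edges, 10 triangles, 5 3-simplices.
rank ∂_2 = 6, rank ∂_3 = 4 ⇒ b_2 = 10 − 6 − 4 = 0; all invariant factors of ∂_3 are 1 so no torsion. So H_2 = 0.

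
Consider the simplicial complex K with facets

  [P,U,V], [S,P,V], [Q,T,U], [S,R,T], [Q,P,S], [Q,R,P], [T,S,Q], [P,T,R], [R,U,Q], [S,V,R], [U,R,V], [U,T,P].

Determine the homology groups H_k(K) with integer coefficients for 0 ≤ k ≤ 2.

H_0 ≅ Z,  H_1 ≅ Z/2,  H_2 = 0.

We work with the vertex ordering P < Q < R < S < T < U < V. The simplices of K, each written with vertices in increasing order, are:

  0-simplices (7): P, Q, R, S, T, U, V
  1-simplices (18): PQ, PR, PS, PT, PU, PV, QR, QS, QT, QU, RS, RT, RU, RV, ST, SV, TU, UV
  2-simplices (12): PQR, PQS, PRT, PSV, PTU, PUV, QRU, QST, QTU, RST, RSV, RUV

so the chain groups are C_0 ≅ Z^7, C_1 ≅ Z^18, C_2 ≅ Z^12.

∂_1: C_1 → C_0 is given by ∂[p,q] = [q] − [p]. For instance
  ∂PV = V − P.
The 7×18 boundary matrix has rank 6 and Smith normal form diag(1,1,1,1,1,1).

The boundary map ∂_2: C_2 → C_1 sends each 2-simplex [p,q,r] to [q,r] − [p,r] + [p,q]. For instance
  ∂QST = ST − QT + QS,
  ∂PQR = QR − PR + PQ.
As a 18×12 matrix over Z this has rank 12, with invariant factors (1,1,1,1,1,1,1,1,1,1,1,2).

From H_k ≅ ker(∂_k) / im(∂_{k+1}) we obtain:

  H_0: rank C_0 − rank ∂_1 = 7 − 6 = 1, and the invariant factors of ∂_1 are all 1, so H_0 ≅ Z.
  H_1: rank ker ∂_1 − rank ∂_2 = (18 − 6) − 12 = 0, and ∂_2 has invariant factor 2 > 1, so H_1 ≅ Z/2.
  H_2: rank ker ∂_2 − rank ∂_3 = (12 − 12) − 0 = 0, and there is no ∂_3, so H_2 ≅ 0.

(K is a triangulation of the real projective plane RP^2.)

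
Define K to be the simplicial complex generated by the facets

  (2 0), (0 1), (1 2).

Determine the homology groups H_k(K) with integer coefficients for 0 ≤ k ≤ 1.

We work with the vertex ordering 0 < 1 < 2. The simplices of K, each written with vertices in increasing order, are:

  0-simplices (3): [0], [1], [2]
  1-simplices (3): [0,1], [0,2], [1,2]

giving chain groups C_0 ≅ Z^3, C_1 ≅ Z^3.

The boundary map ∂_1: C_1 → C_0 maps an edge to its endpoints' difference, ∂[p,q] = q − p. For instance
  ∂[0,2] = [2] − [0].
The resulting 3×3 matrix has rank 2, and its Smith normal form has invariant factors (1,1).

Now H_k = ker ∂_k / im ∂_{k+1}, so:

  H_0: rank C_0 − rank ∂_1 = 3 − 2 = 1, and the invariant factors of ∂_1 are all 1, so H_0 = Z.
  H_1: rank ker ∂_1 − rank ∂_2 = (3 − 2) − 0 = 1, and there is no ∂_2, so H_1 = Z.

H_0 ≅ Z,  H_1 ≅ Z.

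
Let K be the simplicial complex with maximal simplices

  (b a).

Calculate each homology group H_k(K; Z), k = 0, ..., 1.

H_0 ≅ Z,  H_1 = 0.

Order the vertices as a < b. Listing each simplex with vertices in this order, K has dimension 1 with simplices:

  0-simplices (2): a, b
  1-simplices (1): ab

Hence C_0 ≅ Z^2, C_1 ≅ Z^1.

∂_1: C_1 → C_0 sends each edge [p,q] (with p < q) to q − p. For instance
  ∂ab = b − a.
The 2×1 boundary matrix has rank 1 and Smith normal form diag(1).

Reading off H_k = ker ∂_k / im ∂_{k+1}:

  H_0: rank C_0 − rank ∂_1 = 2 − 1 = 1, and the invariant factors of ∂_1 are all 1, so H_0 = Z.
  H_1: rank ker ∂_1 − rank ∂_2 = (1 − 1) − 0 = 0, and there is no ∂_2, so H_1 = 0.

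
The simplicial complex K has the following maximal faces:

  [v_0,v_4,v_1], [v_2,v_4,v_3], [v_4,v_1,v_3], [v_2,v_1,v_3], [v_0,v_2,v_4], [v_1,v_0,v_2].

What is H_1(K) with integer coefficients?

H_1 ≅ 0.

Fix the vertex order v_0 < v_1 < v_2 < v_3 < v_4 and write every simplex with vertices in increasing order. Then dim K = 2 and the simplices of K are:

  0-simplices (5): [v_0], [v_1], [v_2], [v_3], [v_4]
  1-simplices (9): [v_0,v_1], [v_0,v_2], [v_0,v_4], [v_1,v_2], [v_1,v_3], [v_1,v_4], [v_2,v_3], [v_2,v_4], [v_3,v_4]
  2-simplices (6): [v_0,v_1,v_2], [v_0,v_1,v_4], [v_0,v_2,v_4], [v_1,v_2,v_3], [v_1,v_3,v_4], [v_2,v_3,v_4]

so the chain groups are C_0 ≅ Z^5, C_1 ≅ Z^9, C_2 ≅ Z^6.

The boundary map ∂_1: C_1 → C_0 is given by ∂[p,q] = [q] − [p]. For instance
  ∂[v_2,v_4] = [v_4] − [v_2].
As a 5×9 matrix over Z this has rank 4, with invariant factors (1,1,1,1).

Boundary ∂_2: C_2 → C_1 maps a triangle to the signed sum of its edges. For instance
  ∂[v_0,v_1,v_2] = [v_1,v_2] − [v_0,v_2] + [v_0,v_1],
  ∂[v_0,v_1,v_4] = [v_1,v_4] − [v_0,v_4] + [v_0,v_1].
This gives a 9×6 integer matrix of rank 5; reducing to Smith normal form yields diagonal entries (1,1,1,1,1).

Now H_k = ker ∂_k / im ∂_{k+1}, so:

  H_1: rank ker ∂_1 − rank ∂_2 = (9 − 4) − 5 = 0, and the invariant factors of ∂_2 are all 1, so H_1 = 0.

(K is a triangulation of the 2-sphere S^2.)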